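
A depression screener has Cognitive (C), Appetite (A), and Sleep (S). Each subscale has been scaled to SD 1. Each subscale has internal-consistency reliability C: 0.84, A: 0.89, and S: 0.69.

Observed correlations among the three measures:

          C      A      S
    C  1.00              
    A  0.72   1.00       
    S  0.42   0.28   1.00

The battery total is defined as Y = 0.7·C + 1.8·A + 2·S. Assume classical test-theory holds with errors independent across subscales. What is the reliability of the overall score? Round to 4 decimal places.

Var(Y) = 0.7² + 1.8² + 2² + 2·[1.26·0.72 + 1.4·0.42 + 3.6·0.28] = 7.73 + 5.0064 = 12.7364.
With uncorrelated errors the cross-covariances are all true-score covariance, so they carry over unchanged; only the diagonal terms shrink to ρᵢσᵢ².
True-score variance = [0.7²·0.84 + 1.8²·0.89 + 2²·0.69] + 5.0064 = 6.0552 + 5.0064 = 11.0616.
Reliability = 11.0616 / 12.7364 = 0.8685.

0.8685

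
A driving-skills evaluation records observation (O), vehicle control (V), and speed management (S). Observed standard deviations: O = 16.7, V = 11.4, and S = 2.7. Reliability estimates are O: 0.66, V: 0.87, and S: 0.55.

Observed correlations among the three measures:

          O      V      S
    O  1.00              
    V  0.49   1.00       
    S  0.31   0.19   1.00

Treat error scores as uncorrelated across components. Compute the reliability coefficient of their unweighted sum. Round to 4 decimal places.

Var(O+V+S) = 16.7² + 11.4² + 2.7² + 2·[16.7·11.4·0.49 + 16.7·2.7·0.31 + 11.4·2.7·0.19] = 416.14 + 226.225 = 642.365.
With uncorrelated errors the cross-covariances are all true-score covariance, so they carry over unchanged; only the diagonal terms shrink to ρᵢσᵢ².
True-score variance = [16.7²·0.66 + 11.4²·0.87 + 2.7²·0.55] + 226.225 = 301.142 + 226.225 = 527.367.
Reliability = 527.367 / 642.365 = 0.8210.

0.8210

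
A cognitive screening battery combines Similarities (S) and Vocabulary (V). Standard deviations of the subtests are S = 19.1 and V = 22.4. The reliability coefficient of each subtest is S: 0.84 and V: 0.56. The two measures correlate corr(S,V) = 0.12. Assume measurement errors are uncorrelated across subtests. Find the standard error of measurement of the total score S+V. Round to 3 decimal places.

Var(total) = 866.57 + 102.682 = 969.252.
True-score variance = 587.426 + 102.682 = 690.108, so reliability = 0.7120.
Error variance = 969.252 − 690.108 = 279.144; SEM = √279.144 = 16.708.

16.708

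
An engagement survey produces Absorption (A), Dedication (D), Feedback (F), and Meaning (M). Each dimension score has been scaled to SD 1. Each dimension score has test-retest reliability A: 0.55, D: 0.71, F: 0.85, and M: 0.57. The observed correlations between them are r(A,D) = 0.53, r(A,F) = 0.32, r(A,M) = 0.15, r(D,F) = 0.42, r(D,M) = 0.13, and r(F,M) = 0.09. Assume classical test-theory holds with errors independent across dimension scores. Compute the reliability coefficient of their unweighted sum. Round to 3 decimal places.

0.819

Var(A+D+F+M) = 4 + 2·[0.53 + 0.32 + 0.15 + 0.42 + 0.13 + 0.09] = 4 + 3.28 = 7.28.
With uncorrelated errors the cross-covariances are all true-score covariance, so they carry over unchanged; only the diagonal terms shrink to ρᵢσᵢ².
True-score variance = [0.55 + 0.71 + 0.85 + 0.57] + 3.28 = 2.68 + 3.28 = 5.96.
Reliability = 5.96 / 7.28 = 0.819.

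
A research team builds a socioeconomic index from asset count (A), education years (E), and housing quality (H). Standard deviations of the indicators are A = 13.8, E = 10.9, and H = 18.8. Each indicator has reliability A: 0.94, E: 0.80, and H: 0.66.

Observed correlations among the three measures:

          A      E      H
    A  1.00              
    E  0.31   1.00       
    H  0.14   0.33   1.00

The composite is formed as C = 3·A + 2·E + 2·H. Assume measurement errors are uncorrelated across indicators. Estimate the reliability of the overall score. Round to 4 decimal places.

0.8680

Var(C) = 3²·13.8² + 2²·10.9² + 2²·18.8² + 2·[6·13.8·10.9·0.31 + 6·13.8·18.8·0.14 + 4·10.9·18.8·0.33] = 3602.96 + 1536.41 = 5139.37.
Because errors are independent across components, Cov(Tᵢ,Tⱼ) = Cov(Xᵢ,Xⱼ); the off-diagonal part of the true-score variance is the same as above.
True-score variance = [3²·13.8²·0.94 + 2²·10.9²·0.80 + 2²·18.8²·0.66] + 1536.41 = 2924.4 + 1536.41 = 4460.81.
Reliability = 4460.81 / 5139.37 = 0.8680.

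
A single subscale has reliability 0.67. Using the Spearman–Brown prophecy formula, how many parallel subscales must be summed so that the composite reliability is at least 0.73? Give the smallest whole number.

2

k ≥ ρ*(1−ρ₁)/(ρ₁(1−ρ*)) = 0.73·0.33 / (0.67·0.27) = 1.332.
Smallest integer k = 2.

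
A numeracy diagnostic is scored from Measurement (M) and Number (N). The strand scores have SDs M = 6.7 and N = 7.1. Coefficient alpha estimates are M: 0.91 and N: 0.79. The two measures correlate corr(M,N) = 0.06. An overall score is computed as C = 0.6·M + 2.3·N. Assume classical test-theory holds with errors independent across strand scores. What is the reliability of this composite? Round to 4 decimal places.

0.8024

Var(C) = 0.6²·6.7² + 2.3²·7.1² + 2·[1.38·6.7·7.1·0.06] = 282.829 + 7.87759 = 290.707.
With uncorrelated errors the cross-covariances are all true-score covariance, so they carry over unchanged; only the diagonal terms shrink to ρᵢσᵢ².
True-score variance = [0.6²·6.7²·0.91 + 2.3²·7.1²·0.79] + 7.87759 = 225.374 + 7.87759 = 233.252.
Reliability = 233.252 / 290.707 = 0.8024.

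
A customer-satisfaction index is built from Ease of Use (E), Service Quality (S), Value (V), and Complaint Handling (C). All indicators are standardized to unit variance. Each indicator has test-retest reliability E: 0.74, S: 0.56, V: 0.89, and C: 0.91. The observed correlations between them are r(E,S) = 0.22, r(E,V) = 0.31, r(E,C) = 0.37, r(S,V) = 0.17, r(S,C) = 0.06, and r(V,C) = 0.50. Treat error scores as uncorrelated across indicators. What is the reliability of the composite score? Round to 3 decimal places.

Var(E+S+V+C) = 4 + 2·[0.22 + 0.31 + 0.37 + 0.17 + 0.06 + 0.50] = 4 + 3.26 = 7.26.
With uncorrelated errors the cross-covariances are all true-score covariance, so they carry over unchanged; only the diagonal terms shrink to ρᵢσᵢ².
True-score variance = [0.74 + 0.56 + 0.89 + 0.91] + 3.26 = 3.1 + 3.26 = 6.36.
Reliability = 6.36 / 7.26 = 0.876.

0.876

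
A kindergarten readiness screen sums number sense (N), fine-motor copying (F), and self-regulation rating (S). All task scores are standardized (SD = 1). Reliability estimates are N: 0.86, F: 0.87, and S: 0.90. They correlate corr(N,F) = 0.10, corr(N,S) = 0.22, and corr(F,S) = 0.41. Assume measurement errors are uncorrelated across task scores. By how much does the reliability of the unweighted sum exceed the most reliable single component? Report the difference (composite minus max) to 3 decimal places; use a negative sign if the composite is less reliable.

0.017

Var(sum) = 3 + 1.46 = 4.46; true-score variance = 2.63 + 1.46 = 4.09; composite reliability = 0.9170.
Max component reliability = 0.9000.
Difference = 0.9170 − 0.9000 = 0.017.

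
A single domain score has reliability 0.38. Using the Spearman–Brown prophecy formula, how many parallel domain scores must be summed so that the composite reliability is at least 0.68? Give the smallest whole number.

4

k ≥ ρ*(1−ρ₁)/(ρ₁(1−ρ*)) = 0.68·0.62 / (0.38·0.32) = 3.467.
Smallest integer k = 4.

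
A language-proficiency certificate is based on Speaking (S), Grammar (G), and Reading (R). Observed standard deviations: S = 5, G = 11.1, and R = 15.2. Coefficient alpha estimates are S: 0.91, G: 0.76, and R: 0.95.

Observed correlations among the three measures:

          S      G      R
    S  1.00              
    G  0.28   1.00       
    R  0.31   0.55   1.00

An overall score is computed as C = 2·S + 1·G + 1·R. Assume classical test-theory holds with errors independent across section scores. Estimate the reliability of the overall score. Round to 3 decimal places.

Var(C) = 2²·5² + 11.1² + 15.2² + 2·[2·5·11.1·0.28 + 2·5·15.2·0.31 + 11.1·15.2·0.55] = 454.25 + 341.992 = 796.242.
Because errors are independent across components, Cov(Tᵢ,Tⱼ) = Cov(Xᵢ,Xⱼ); the off-diagonal part of the true-score variance is the same as above.
True-score variance = [2²·5²·0.91 + 11.1²·0.76 + 15.2²·0.95] + 341.992 = 404.128 + 341.992 = 746.12.
Reliability = 746.12 / 796.242 = 0.937.

0.937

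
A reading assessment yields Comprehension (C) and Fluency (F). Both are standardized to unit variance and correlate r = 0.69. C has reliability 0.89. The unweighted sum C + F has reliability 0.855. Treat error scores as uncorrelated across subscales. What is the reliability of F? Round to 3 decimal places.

0.620

Var(C+F) = 2 + 2·0.69 = 3.380.
True-score variance = ρ_C + ρ_F + 2·0.69, so 0.855 = (0.89 + ρ_F + 1.38) / 3.380.
ρ_F = 0.855·3.380 − 0.89 − 1.38 = 0.620.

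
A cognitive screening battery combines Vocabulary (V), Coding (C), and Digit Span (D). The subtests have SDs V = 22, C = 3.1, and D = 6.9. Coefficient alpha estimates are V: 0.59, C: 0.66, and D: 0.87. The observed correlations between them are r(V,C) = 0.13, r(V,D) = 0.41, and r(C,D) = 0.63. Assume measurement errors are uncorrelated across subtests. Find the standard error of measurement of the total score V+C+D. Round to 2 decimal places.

Var(total) = 541.22 + 169.159 = 710.379.
True-score variance = 333.323 + 169.159 = 502.483, so reliability = 0.7073.
Error variance = 710.379 − 502.483 = 207.897; SEM = √207.897 = 14.42.

14.42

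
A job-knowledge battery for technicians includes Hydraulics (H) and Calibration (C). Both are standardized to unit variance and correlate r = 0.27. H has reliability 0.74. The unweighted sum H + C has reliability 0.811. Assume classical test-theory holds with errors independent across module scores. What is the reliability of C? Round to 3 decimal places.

Var(H+C) = 2 + 2·0.27 = 2.540.
True-score variance = ρ_H + ρ_C + 2·0.27, so 0.811 = (0.74 + ρ_C + 0.54) / 2.540.
ρ_C = 0.811·2.540 − 0.74 − 0.54 = 0.780.

0.780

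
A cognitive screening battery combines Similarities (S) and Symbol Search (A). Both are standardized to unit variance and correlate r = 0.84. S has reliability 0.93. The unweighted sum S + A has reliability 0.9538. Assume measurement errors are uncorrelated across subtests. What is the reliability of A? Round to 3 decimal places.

0.900

Var(S+A) = 2 + 2·0.84 = 3.680.
True-score variance = ρ_S + ρ_A + 2·0.84, so 0.9538 = (0.93 + ρ_A + 1.68) / 3.680.
ρ_A = 0.9538·3.680 − 0.93 − 1.68 = 0.900.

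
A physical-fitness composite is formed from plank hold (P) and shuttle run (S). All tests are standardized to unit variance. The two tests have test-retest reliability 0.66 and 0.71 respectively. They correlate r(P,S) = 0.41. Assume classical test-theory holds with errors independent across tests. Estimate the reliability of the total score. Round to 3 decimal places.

Var(P+S) = 2 + 2·[0.41] = 2 + 0.82 = 2.82.
Under uncorrelated errors the observed covariances equal the true-score covariances, so only the own-variance terms attenuate.
True-score variance = [0.66 + 0.71] + 0.82 = 1.37 + 0.82 = 2.19.
Reliability = 2.19 / 2.82 = 0.777.

0.777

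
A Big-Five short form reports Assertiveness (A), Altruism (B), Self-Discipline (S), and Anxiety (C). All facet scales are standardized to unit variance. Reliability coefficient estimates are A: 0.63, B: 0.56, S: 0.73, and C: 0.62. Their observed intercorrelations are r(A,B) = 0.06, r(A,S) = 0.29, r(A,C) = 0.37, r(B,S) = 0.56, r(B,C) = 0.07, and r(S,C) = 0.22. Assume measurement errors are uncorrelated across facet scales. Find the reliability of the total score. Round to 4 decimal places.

Var(A+B+S+C) = 4 + 2·[0.06 + 0.29 + 0.37 + 0.56 + 0.07 + 0.22] = 4 + 3.14 = 7.14.
Because errors are independent across components, Cov(Tᵢ,Tⱼ) = Cov(Xᵢ,Xⱼ); the off-diagonal part of the true-score variance is the same as above.
True-score variance = [0.63 + 0.56 + 0.73 + 0.62] + 3.14 = 2.54 + 3.14 = 5.68.
Reliability = 5.68 / 7.14 = 0.7955.

0.7955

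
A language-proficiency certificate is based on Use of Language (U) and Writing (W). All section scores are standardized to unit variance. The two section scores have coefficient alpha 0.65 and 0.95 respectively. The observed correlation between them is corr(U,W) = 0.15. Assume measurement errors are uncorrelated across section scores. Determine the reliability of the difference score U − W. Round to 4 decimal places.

Var(U−W) = 1 + 1 − 2·0.15 = 2 − 0.3 = 1.7.
With uncorrelated errors the cross-covariances are all true-score covariance, so they carry over unchanged; only the diagonal terms shrink to ρᵢσᵢ².
True-score variance = [0.65 + 0.95] − 0.3 = 1.6 − 0.3 = 1.3.
Reliability = 1.3 / 1.7 = 0.7647.

0.7647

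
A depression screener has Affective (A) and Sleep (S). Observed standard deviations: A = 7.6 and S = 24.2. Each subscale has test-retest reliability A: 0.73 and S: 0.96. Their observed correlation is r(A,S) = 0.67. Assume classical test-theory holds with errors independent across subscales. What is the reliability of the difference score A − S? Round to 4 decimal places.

Var(A−S) = 7.6² + 24.2² − 2·7.6·24.2·0.67 = 643.4 − 246.453 = 396.947.
With uncorrelated errors the cross-covariances are all true-score covariance, so they carry over unchanged; only the diagonal terms shrink to ρᵢσᵢ².
True-score variance = [7.6²·0.73 + 24.2²·0.96] − 246.453 = 604.379 − 246.453 = 357.926.
Reliability = 357.926 / 396.947 = 0.9017.

0.9017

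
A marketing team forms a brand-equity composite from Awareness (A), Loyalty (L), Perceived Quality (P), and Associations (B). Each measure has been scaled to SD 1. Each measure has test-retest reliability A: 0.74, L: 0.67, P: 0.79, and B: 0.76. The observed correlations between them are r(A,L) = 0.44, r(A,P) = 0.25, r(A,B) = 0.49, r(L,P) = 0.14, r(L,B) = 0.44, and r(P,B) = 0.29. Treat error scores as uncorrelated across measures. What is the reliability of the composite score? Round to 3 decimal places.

Var(A+L+P+B) = 4 + 2·[0.44 + 0.25 + 0.49 + 0.14 + 0.44 + 0.29] = 4 + 4.1 = 8.1.
Because errors are independent across components, Cov(Tᵢ,Tⱼ) = Cov(Xᵢ,Xⱼ); the off-diagonal part of the true-score variance is the same as above.
True-score variance = [0.74 + 0.67 + 0.79 + 0.76] + 4.1 = 2.96 + 4.1 = 7.06.
Reliability = 7.06 / 8.1 = 0.872.

0.872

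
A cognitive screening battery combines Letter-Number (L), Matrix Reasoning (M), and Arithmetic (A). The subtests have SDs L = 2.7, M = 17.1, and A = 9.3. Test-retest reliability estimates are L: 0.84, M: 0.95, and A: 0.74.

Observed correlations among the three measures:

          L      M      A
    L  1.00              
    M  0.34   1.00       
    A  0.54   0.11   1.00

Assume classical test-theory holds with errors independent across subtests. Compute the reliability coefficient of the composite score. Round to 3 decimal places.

Var(L+M+A) = 2.7² + 17.1² + 9.3² + 2·[2.7·17.1·0.34 + 2.7·9.3·0.54 + 17.1·9.3·0.11] = 386.19 + 93.501 = 479.691.
Because errors are independent across components, Cov(Tᵢ,Tⱼ) = Cov(Xᵢ,Xⱼ); the off-diagonal part of the true-score variance is the same as above.
True-score variance = [2.7²·0.84 + 17.1²·0.95 + 9.3²·0.74] + 93.501 = 347.916 + 93.501 = 441.417.
Reliability = 441.417 / 479.691 = 0.920.

0.920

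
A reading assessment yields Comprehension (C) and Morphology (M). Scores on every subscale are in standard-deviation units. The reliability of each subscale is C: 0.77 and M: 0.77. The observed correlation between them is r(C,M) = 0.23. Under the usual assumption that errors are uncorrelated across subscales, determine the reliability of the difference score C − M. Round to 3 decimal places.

0.701

Var(C−M) = 1 + 1 − 2·0.23 = 2 − 0.46 = 1.54.
Because errors are independent across components, Cov(Tᵢ,Tⱼ) = Cov(Xᵢ,Xⱼ); the off-diagonal part of the true-score variance is the same as above.
True-score variance = [0.77 + 0.77] − 0.46 = 1.54 − 0.46 = 1.08.
Reliability = 1.08 / 1.54 = 0.701.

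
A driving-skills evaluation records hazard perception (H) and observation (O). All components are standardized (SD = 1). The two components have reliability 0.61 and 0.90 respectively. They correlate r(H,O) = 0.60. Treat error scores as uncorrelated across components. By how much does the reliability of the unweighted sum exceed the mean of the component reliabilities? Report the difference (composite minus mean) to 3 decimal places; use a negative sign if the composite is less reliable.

Var(sum) = 2 + 1.2 = 3.2; true-score variance = 1.51 + 1.2 = 2.71; composite reliability = 0.8469.
Mean component reliability = 0.7550.
Difference = 0.8469 − 0.7550 = 0.092.

0.092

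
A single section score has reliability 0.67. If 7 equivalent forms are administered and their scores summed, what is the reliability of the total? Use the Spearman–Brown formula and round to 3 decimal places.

ρ_k = kρ / (1 + (k−1)ρ) = 7·0.67 / (1 + 6·0.67) = 4.690 / 5.020 = 0.934.

0.934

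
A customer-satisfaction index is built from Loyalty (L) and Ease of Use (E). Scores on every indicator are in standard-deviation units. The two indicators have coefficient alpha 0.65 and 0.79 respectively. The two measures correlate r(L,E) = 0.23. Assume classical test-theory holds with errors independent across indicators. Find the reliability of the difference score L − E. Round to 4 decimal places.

0.6364

Var(L−E) = 1 + 1 − 2·0.23 = 2 − 0.46 = 1.54.
Under uncorrelated errors the observed covariances equal the true-score covariances, so only the own-variance terms attenuate.
True-score variance = [0.65 + 0.79] − 0.46 = 1.44 − 0.46 = 0.98.
Reliability = 0.98 / 1.54 = 0.6364.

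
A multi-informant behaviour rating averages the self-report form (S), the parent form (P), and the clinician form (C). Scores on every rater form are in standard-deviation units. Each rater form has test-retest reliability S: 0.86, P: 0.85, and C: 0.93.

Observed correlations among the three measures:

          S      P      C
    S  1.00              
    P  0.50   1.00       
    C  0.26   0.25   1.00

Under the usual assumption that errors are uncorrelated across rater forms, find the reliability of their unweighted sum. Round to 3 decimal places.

Var(S+P+C) = 3 + 2·[0.50 + 0.26 + 0.25] = 3 + 2.02 = 5.02.
With uncorrelated errors the cross-covariances are all true-score covariance, so they carry over unchanged; only the diagonal terms shrink to ρᵢσᵢ².
True-score variance = [0.86 + 0.85 + 0.93] + 2.02 = 2.64 + 2.02 = 4.66.
Reliability = 4.66 / 5.02 = 0.928.

0.928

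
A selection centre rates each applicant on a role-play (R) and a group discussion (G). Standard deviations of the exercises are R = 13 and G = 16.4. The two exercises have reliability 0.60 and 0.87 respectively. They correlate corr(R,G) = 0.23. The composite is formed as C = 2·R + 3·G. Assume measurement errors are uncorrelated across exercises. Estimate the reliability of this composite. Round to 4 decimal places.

0.8412

Var(C) = 2²·13² + 3²·16.4² + 2·[6·13·16.4·0.23] = 3096.64 + 588.432 = 3685.07.
With uncorrelated errors the cross-covariances are all true-score covariance, so they carry over unchanged; only the diagonal terms shrink to ρᵢσᵢ².
True-score variance = [2²·13²·0.60 + 3²·16.4²·0.87] + 588.432 = 2511.56 + 588.432 = 3099.99.
Reliability = 3099.99 / 3685.07 = 0.8412.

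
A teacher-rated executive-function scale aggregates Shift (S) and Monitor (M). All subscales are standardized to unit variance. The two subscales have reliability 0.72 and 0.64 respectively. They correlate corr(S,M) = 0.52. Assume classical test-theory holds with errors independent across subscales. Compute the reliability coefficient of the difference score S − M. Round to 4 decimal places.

0.3333

Var(S−M) = 1 + 1 − 2·0.52 = 2 − 1.04 = 0.96.
Because errors are independent across components, Cov(Tᵢ,Tⱼ) = Cov(Xᵢ,Xⱼ); the off-diagonal part of the true-score variance is the same as above.
True-score variance = [0.72 + 0.64] − 1.04 = 1.36 − 1.04 = 0.32.
Reliability = 0.32 / 0.96 = 0.3333.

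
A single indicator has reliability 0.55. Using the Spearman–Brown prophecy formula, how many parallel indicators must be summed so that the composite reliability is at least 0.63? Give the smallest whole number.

2

k ≥ ρ*(1−ρ₁)/(ρ₁(1−ρ*)) = 0.63·0.45 / (0.55·0.37) = 1.393.
Smallest integer k = 2.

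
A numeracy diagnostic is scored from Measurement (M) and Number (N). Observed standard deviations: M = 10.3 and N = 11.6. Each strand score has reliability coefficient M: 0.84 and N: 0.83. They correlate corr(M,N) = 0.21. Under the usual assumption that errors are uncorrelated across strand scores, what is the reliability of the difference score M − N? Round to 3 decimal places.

Var(M−N) = 10.3² + 11.6² − 2·10.3·11.6·0.21 = 240.65 − 50.1816 = 190.468.
Because errors are independent across components, Cov(Tᵢ,Tⱼ) = Cov(Xᵢ,Xⱼ); the off-diagonal part of the true-score variance is the same as above.
True-score variance = [10.3²·0.84 + 11.6²·0.83] − 50.1816 = 200.8 − 50.1816 = 150.619.
Reliability = 150.619 / 190.468 = 0.791.

0.791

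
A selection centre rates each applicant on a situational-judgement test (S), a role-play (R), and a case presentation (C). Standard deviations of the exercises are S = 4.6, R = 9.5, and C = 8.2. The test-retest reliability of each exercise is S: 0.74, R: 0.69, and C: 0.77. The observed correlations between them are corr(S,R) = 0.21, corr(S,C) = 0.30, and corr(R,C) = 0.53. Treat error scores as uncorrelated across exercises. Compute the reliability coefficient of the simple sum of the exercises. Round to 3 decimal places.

Var(S+R+C) = 4.6² + 9.5² + 8.2² + 2·[4.6·9.5·0.21 + 4.6·8.2·0.30 + 9.5·8.2·0.53] = 178.65 + 123.56 = 302.21.
Because errors are independent across components, Cov(Tᵢ,Tⱼ) = Cov(Xᵢ,Xⱼ); the off-diagonal part of the true-score variance is the same as above.
True-score variance = [4.6²·0.74 + 9.5²·0.69 + 8.2²·0.77] + 123.56 = 129.706 + 123.56 = 253.266.
Reliability = 253.266 / 302.21 = 0.838.

0.838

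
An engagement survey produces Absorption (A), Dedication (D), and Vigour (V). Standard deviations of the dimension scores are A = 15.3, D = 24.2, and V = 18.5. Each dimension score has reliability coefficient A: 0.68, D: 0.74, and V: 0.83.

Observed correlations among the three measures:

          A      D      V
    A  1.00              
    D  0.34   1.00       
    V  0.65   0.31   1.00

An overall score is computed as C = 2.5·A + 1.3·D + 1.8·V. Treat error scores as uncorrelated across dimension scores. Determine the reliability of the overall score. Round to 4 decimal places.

0.8633

Var(C) = 2.5²·15.3² + 1.3²·24.2² + 1.8²·18.5² + 2·[3.25·15.3·24.2·0.34 + 4.5·15.3·18.5·0.65 + 2.34·24.2·18.5·0.31] = 3561.68 + 3123.64 = 6685.32.
With uncorrelated errors the cross-covariances are all true-score covariance, so they carry over unchanged; only the diagonal terms shrink to ρᵢσᵢ².
True-score variance = [2.5²·15.3²·0.68 + 1.3²·24.2²·0.74 + 1.8²·18.5²·0.83] + 3123.64 = 2647.66 + 3123.64 = 5771.3.
Reliability = 5771.3 / 6685.32 = 0.8633.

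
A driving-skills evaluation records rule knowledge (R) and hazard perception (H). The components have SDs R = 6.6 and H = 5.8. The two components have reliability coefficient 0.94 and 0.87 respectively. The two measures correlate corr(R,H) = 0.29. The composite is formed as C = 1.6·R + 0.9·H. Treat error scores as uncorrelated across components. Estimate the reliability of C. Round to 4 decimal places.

Var(C) = 1.6²·6.6² + 0.9²·5.8² + 2·[1.44·6.6·5.8·0.29] = 138.762 + 31.9715 = 170.733.
With uncorrelated errors the cross-covariances are all true-score covariance, so they carry over unchanged; only the diagonal terms shrink to ρᵢσᵢ².
True-score variance = [1.6²·6.6²·0.94 + 0.9²·5.8²·0.87] + 31.9715 = 128.529 + 31.9715 = 160.5.
Reliability = 160.5 / 170.733 = 0.9401.

0.9401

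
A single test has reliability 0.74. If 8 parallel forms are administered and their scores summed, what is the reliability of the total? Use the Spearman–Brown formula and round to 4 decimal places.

ρ_k = kρ / (1 + (k−1)ρ) = 8·0.74 / (1 + 7·0.74) = 5.920 / 6.180 = 0.9579.

0.9579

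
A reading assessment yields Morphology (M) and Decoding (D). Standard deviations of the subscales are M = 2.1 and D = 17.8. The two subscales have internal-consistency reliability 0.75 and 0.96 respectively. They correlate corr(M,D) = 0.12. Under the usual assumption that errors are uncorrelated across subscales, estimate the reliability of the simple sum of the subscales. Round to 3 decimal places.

Var(M+D) = 2.1² + 17.8² + 2·[2.1·17.8·0.12] = 321.25 + 8.9712 = 330.221.
With uncorrelated errors the cross-covariances are all true-score covariance, so they carry over unchanged; only the diagonal terms shrink to ρᵢσᵢ².
True-score variance = [2.1²·0.75 + 17.8²·0.96] + 8.9712 = 307.474 + 8.9712 = 316.445.
Reliability = 316.445 / 330.221 = 0.958.

0.958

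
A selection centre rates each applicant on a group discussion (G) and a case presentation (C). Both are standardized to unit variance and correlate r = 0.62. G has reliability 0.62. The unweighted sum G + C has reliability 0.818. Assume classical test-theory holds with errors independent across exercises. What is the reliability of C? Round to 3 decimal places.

Var(G+C) = 2 + 2·0.62 = 3.240.
True-score variance = ρ_G + ρ_C + 2·0.62, so 0.818 = (0.62 + ρ_C + 1.24) / 3.240.
ρ_C = 0.818·3.240 − 0.62 − 1.24 = 0.790.

0.790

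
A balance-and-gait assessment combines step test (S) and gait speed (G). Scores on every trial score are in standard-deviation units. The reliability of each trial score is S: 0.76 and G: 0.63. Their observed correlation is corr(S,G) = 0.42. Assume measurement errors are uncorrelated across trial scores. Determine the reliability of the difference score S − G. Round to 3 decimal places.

Var(S−G) = 1 + 1 − 2·0.42 = 2 − 0.84 = 1.16.
Because errors are independent across components, Cov(Tᵢ,Tⱼ) = Cov(Xᵢ,Xⱼ); the off-diagonal part of the true-score variance is the same as above.
True-score variance = [0.76 + 0.63] − 0.84 = 1.39 − 0.84 = 0.55.
Reliability = 0.55 / 1.16 = 0.474.

0.474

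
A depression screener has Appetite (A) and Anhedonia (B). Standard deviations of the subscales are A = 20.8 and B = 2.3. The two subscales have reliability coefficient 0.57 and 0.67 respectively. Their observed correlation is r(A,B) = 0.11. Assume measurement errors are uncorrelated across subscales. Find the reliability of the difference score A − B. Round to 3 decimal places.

Var(A−B) = 20.8² + 2.3² − 2·20.8·2.3·0.11 = 437.93 − 10.5248 = 427.405.
With uncorrelated errors the cross-covariances are all true-score covariance, so they carry over unchanged; only the diagonal terms shrink to ρᵢσᵢ².
True-score variance = [20.8²·0.57 + 2.3²·0.67] − 10.5248 = 250.149 − 10.5248 = 239.624.
Reliability = 239.624 / 427.405 = 0.561.

0.561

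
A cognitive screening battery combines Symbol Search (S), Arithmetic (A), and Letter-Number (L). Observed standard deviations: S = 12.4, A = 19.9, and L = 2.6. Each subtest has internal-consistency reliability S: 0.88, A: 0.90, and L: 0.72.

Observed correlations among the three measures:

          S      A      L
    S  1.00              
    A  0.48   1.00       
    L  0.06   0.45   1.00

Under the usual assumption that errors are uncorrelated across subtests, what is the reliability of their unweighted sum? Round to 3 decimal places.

0.929

Var(S+A+L) = 12.4² + 19.9² + 2.6² + 2·[12.4·19.9·0.48 + 12.4·2.6·0.06 + 19.9·2.6·0.45] = 556.53 + 287.324 = 843.854.
With uncorrelated errors the cross-covariances are all true-score covariance, so they carry over unchanged; only the diagonal terms shrink to ρᵢσᵢ².
True-score variance = [12.4²·0.88 + 19.9²·0.90 + 2.6²·0.72] + 287.324 = 496.585 + 287.324 = 783.909.
Reliability = 783.909 / 843.854 = 0.929.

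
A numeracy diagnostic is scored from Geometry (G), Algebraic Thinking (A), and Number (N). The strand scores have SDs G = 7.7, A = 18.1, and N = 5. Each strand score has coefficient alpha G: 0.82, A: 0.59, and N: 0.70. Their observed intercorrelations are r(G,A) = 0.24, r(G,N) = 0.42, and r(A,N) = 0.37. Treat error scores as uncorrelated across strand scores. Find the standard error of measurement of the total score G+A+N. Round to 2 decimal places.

Var(total) = 411.9 + 166.208 = 578.108.
True-score variance = 259.408 + 166.208 = 425.615, so reliability = 0.7362.
Error variance = 578.108 − 425.615 = 152.492; SEM = √152.492 = 12.35.

12.35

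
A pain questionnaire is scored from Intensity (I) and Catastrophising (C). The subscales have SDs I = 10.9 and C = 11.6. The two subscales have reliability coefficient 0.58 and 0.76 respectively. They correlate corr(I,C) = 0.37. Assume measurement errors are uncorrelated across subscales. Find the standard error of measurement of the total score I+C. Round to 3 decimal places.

9.066

Var(total) = 253.37 + 93.5656 = 346.936.
True-score variance = 171.175 + 93.5656 = 264.741, so reliability = 0.7631.
Error variance = 346.936 − 264.741 = 82.1946; SEM = √82.1946 = 9.066.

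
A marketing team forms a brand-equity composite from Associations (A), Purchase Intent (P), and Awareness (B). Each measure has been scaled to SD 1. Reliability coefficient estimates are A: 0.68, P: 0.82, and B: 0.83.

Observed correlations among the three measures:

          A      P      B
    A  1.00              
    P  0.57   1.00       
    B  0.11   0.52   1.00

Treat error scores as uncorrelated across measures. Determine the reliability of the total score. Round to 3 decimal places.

Var(A+P+B) = 3 + 2·[0.57 + 0.11 + 0.52] = 3 + 2.4 = 5.4.
Because errors are independent across components, Cov(Tᵢ,Tⱼ) = Cov(Xᵢ,Xⱼ); the off-diagonal part of the true-score variance is the same as above.
True-score variance = [0.68 + 0.82 + 0.83] + 2.4 = 2.33 + 2.4 = 4.73.
Reliability = 4.73 / 5.4 = 0.876.

0.876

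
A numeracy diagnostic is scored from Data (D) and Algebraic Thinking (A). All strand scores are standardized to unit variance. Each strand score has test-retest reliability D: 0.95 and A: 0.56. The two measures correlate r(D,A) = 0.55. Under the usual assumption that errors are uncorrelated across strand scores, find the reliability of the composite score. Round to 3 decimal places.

Var(D+A) = 2 + 2·[0.55] = 2 + 1.1 = 3.1.
Under uncorrelated errors the observed covariances equal the true-score covariances, so only the own-variance terms attenuate.
True-score variance = [0.95 + 0.56] + 1.1 = 1.51 + 1.1 = 2.61.
Reliability = 2.61 / 3.1 = 0.842.

0.842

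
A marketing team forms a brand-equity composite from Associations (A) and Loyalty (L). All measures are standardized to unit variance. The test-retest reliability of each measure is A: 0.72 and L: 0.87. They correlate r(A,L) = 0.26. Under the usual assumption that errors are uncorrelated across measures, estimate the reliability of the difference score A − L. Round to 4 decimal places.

0.7230

Var(A−L) = 1 + 1 − 2·0.26 = 2 − 0.52 = 1.48.
With uncorrelated errors the cross-covariances are all true-score covariance, so they carry over unchanged; only the diagonal terms shrink to ρᵢσᵢ².
True-score variance = [0.72 + 0.87] − 0.52 = 1.59 − 0.52 = 1.07.
Reliability = 1.07 / 1.48 = 0.7230.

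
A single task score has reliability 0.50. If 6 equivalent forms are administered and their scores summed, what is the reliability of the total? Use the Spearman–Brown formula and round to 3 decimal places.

0.857

ρ_k = kρ / (1 + (k−1)ρ) = 6·0.50 / (1 + 5·0.50) = 3.000 / 3.500 = 0.857.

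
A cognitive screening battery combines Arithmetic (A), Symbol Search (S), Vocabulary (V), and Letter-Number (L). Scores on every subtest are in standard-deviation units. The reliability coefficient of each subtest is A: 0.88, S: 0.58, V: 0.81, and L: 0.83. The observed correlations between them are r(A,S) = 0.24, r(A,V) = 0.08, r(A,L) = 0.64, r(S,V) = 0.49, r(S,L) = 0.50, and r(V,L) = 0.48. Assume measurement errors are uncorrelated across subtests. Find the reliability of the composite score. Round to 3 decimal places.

Var(A+S+V+L) = 4 + 2·[0.24 + 0.08 + 0.64 + 0.49 + 0.50 + 0.48] = 4 + 4.86 = 8.86.
With uncorrelated errors the cross-covariances are all true-score covariance, so they carry over unchanged; only the diagonal terms shrink to ρᵢσᵢ².
True-score variance = [0.88 + 0.58 + 0.81 + 0.83] + 4.86 = 3.1 + 4.86 = 7.96.
Reliability = 7.96 / 8.86 = 0.898.

0.898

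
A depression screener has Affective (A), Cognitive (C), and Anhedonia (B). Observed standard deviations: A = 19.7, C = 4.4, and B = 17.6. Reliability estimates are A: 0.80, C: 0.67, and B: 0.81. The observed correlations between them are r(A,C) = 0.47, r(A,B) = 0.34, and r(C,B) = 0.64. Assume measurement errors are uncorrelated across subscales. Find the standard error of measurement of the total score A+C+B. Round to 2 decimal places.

11.95

Var(total) = 717.21 + 416.372 = 1133.58.
True-score variance = 574.349 + 416.372 = 990.721, so reliability = 0.8740.
Error variance = 1133.58 − 990.721 = 142.861; SEM = √142.861 = 11.95.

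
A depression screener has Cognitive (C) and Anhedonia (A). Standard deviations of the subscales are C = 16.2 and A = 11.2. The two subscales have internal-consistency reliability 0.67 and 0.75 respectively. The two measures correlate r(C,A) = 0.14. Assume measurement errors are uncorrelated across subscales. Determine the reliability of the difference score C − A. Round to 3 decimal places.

Var(C−A) = 16.2² + 11.2² − 2·16.2·11.2·0.14 = 387.88 − 50.8032 = 337.077.
Because errors are independent across components, Cov(Tᵢ,Tⱼ) = Cov(Xᵢ,Xⱼ); the off-diagonal part of the true-score variance is the same as above.
True-score variance = [16.2²·0.67 + 11.2²·0.75] − 50.8032 = 269.915 − 50.8032 = 219.112.
Reliability = 219.112 / 337.077 = 0.650.

0.650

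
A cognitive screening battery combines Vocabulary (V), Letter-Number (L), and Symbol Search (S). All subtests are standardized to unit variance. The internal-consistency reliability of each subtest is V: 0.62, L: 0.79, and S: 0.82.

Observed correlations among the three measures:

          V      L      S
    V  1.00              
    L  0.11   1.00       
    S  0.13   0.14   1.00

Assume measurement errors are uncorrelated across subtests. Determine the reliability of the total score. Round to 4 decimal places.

Var(V+L+S) = 3 + 2·[0.11 + 0.13 + 0.14] = 3 + 0.76 = 3.76.
Because errors are independent across components, Cov(Tᵢ,Tⱼ) = Cov(Xᵢ,Xⱼ); the off-diagonal part of the true-score variance is the same as above.
True-score variance = [0.62 + 0.79 + 0.82] + 0.76 = 2.23 + 0.76 = 2.99.
Reliability = 2.99 / 3.76 = 0.7952.

0.7952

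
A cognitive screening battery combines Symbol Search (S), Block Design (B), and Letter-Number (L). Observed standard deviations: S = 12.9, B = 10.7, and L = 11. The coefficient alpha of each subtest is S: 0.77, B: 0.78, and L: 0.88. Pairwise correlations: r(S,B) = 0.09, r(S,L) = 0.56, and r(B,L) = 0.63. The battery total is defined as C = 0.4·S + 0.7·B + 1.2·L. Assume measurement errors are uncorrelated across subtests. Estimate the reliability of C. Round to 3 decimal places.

Var(C) = 0.4²·12.9² + 0.7²·10.7² + 1.2²·11² + 2·[0.28·12.9·10.7·0.09 + 0.48·12.9·11·0.56 + 0.84·10.7·11·0.63] = 256.966 + 207.816 = 464.782.
Under uncorrelated errors the observed covariances equal the true-score covariances, so only the own-variance terms attenuate.
True-score variance = [0.4²·12.9²·0.77 + 0.7²·10.7²·0.78 + 1.2²·11²·0.88] + 207.816 = 217.591 + 207.816 = 425.407.
Reliability = 425.407 / 464.782 = 0.915.

0.915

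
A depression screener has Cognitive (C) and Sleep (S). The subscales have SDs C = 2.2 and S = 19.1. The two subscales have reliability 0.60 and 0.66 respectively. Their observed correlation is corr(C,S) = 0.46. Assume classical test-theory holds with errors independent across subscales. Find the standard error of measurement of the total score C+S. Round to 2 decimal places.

11.22

Var(total) = 369.65 + 38.6584 = 408.308.
True-score variance = 243.679 + 38.6584 = 282.337, so reliability = 0.6915.
Error variance = 408.308 − 282.337 = 125.971; SEM = √125.971 = 11.22.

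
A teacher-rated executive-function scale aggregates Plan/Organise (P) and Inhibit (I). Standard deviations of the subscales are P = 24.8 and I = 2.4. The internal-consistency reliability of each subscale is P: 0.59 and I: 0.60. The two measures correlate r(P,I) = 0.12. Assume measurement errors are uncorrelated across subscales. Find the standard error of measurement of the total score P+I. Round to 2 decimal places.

15.95

Var(total) = 620.8 + 14.2848 = 635.085.
True-score variance = 366.33 + 14.2848 = 380.614, so reliability = 0.5993.
Error variance = 635.085 − 380.614 = 254.47; SEM = √254.47 = 15.95.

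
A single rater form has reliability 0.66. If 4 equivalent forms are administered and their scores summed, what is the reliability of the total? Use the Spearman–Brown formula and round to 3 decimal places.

0.886

ρ_k = kρ / (1 + (k−1)ρ) = 4·0.66 / (1 + 3·0.66) = 2.640 / 2.980 = 0.886.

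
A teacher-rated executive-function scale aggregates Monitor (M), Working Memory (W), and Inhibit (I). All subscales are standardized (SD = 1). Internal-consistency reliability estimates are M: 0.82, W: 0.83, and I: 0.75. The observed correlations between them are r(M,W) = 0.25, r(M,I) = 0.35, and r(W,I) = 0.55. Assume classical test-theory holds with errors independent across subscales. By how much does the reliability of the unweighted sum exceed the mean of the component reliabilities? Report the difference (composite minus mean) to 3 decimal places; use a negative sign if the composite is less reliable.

Var(sum) = 3 + 2.3 = 5.3; true-score variance = 2.4 + 2.3 = 4.7; composite reliability = 0.8868.
Mean component reliability = 0.8000.
Difference = 0.8868 − 0.8000 = 0.087.

0.087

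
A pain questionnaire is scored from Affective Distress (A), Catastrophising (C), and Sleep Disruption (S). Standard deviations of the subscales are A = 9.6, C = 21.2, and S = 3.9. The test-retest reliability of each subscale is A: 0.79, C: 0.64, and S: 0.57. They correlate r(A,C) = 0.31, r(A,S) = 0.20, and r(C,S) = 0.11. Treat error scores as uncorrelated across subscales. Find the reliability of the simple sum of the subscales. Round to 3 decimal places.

Var(A+C+S) = 9.6² + 21.2² + 3.9² + 2·[9.6·21.2·0.31 + 9.6·3.9·0.20 + 21.2·3.9·0.11] = 556.81 + 159.348 = 716.158.
Because errors are independent across components, Cov(Tᵢ,Tⱼ) = Cov(Xᵢ,Xⱼ); the off-diagonal part of the true-score variance is the same as above.
True-score variance = [9.6²·0.79 + 21.2²·0.64 + 3.9²·0.57] + 159.348 = 369.118 + 159.348 = 528.466.
Reliability = 528.466 / 716.158 = 0.738.

0.738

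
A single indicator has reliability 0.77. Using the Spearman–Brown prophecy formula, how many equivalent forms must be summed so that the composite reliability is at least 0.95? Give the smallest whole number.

k ≥ ρ*(1−ρ₁)/(ρ₁(1−ρ*)) = 0.95·0.23 / (0.77·0.05) = 5.675.
Smallest integer k = 6.

6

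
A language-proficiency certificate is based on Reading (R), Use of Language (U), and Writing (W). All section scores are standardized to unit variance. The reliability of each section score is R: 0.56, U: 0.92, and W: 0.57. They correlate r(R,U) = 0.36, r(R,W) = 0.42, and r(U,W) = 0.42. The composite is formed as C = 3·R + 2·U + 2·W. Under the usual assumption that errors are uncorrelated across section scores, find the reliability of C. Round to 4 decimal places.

0.7981

Var(C) = 3² + 2² + 2² + 2·[6·0.36 + 6·0.42 + 4·0.42] = 17 + 12.72 = 29.72.
Under uncorrelated errors the observed covariances equal the true-score covariances, so only the own-variance terms attenuate.
True-score variance = [3²·0.56 + 2²·0.92 + 2²·0.57] + 12.72 = 11 + 12.72 = 23.72.
Reliability = 23.72 / 29.72 = 0.7981.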